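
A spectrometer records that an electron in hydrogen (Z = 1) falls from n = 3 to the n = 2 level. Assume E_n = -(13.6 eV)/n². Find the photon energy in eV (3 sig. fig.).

1.89 eV

E_3 = −13.60/9 = −1.511 eV and E_2 = −13.60/4 = −3.400 eV.
The photon energy is |E_3 − E_2| = 1.89 eV.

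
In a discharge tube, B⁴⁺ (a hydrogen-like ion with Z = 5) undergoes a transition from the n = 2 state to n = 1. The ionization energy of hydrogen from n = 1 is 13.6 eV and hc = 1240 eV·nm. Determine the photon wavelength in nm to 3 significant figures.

4.86 nm

For Z = 5 the level energies scale as Z², so the effective Rydberg energy is 13.6 × 25 = 340.0 eV.
ΔE = 340.0 × (1/1² − 1/2²) = 340.0 × 0.7500 = 255.0 eV.
λ = hc/ΔE = 1240 / 255.0 = 4.86 nm.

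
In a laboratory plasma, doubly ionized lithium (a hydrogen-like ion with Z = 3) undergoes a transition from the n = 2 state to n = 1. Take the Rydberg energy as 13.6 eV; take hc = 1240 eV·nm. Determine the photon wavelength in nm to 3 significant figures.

For Z = 3 the level energies scale as Z², so the effective Rydberg energy is 13.6 × 9 = 122.4 eV.
ΔE = 122.4 × (1/1² − 1/2²) = 122.4 × 0.7500 = 91.80 eV.
λ = hc/ΔE = 1240 / 91.80 = 13.5 nm.

13.5 nm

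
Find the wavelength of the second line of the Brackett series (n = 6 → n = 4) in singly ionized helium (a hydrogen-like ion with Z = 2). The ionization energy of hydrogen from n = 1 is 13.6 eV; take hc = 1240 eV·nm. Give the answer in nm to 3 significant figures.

The Brackett series terminates on n_f = 4; the second line has n_i = 4+2 = 6.
ΔE = 54.40 × (1/4² − 1/6²) = 1.889 eV.
λ = 1240 / 1.889 = 656 nm.

656 nm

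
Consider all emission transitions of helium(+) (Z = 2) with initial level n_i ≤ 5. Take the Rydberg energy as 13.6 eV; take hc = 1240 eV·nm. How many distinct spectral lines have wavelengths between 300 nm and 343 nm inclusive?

Enumerate all n_i → n_f pairs with 1 ≤ n_f < n_i ≤ 5 and compute λ = 1240 / [13.6·4·(1/n_f² − 1/n_i²)].
Lines falling in [300, 343] nm: 5→3 (320.5 nm).

1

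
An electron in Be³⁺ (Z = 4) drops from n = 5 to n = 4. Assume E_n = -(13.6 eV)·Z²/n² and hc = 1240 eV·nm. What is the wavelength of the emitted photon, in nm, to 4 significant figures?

253.3 nm

For Z = 4 the level energies scale as Z², so the effective Rydberg energy is 13.6 × 16 = 217.6 eV.
ΔE = 217.6 × (1/4² − 1/5²) = 217.6 × 0.02250 = 4.896 eV.
λ = hc/ΔE = 1240 / 4.896 = 253.3 nm.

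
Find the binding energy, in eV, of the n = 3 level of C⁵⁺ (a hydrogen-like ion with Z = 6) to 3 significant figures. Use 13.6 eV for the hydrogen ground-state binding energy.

54.4 eV

E_n = −13.6 Z²/n² = −489.6/n² eV for Z = 6.
E_3 = −489.6/9 = −54.4 eV, so ionization (to E = 0) requires 54.4 eV.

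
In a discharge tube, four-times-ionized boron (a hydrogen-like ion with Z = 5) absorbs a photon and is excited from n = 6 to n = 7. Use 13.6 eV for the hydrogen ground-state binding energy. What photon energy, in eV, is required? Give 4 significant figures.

The Bohr energies scale as Z², so for Z = 5: E_n = −340.0/n² eV.
E_7 = −340.0/49 = −6.939 eV and E_6 = −340.0/36 = −9.444 eV.
The photon energy is |E_7 − E_6| = 2.506 eV.

2.506 eV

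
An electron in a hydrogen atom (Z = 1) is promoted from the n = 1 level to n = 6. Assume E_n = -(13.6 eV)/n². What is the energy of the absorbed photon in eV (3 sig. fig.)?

13.2 eV

E_6 = −13.60/36 = −0.3778 eV and E_1 = −13.60/1 = −13.60 eV.
The photon energy is |E_6 − E_1| = 13.2 eV.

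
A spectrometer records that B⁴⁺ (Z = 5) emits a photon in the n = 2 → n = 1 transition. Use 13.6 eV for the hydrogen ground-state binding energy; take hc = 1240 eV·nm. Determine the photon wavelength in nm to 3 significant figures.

4.86 nm

For Z = 5 the level energies scale as Z², so the effective Rydberg energy is 13.6 × 25 = 340.0 eV.
ΔE = 340.0 × (1/1² − 1/2²) = 340.0 × 0.7500 = 255.0 eV.
λ = hc/ΔE = 1240 / 255.0 = 4.86 nm.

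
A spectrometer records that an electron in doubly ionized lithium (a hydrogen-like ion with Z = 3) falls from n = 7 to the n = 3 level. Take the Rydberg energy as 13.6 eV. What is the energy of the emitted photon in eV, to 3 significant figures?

The Bohr energies scale as Z², so for Z = 3: E_n = −122.4/n² eV.
E_7 = −122.4/49 = −2.498 eV and E_3 = −122.4/9 = −13.60 eV.
The photon energy is |E_7 − E_3| = 11.1 eV.

11.1 eV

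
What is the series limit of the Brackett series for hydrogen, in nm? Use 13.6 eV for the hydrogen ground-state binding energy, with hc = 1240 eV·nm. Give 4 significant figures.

1459 nm

The Brackett series has lower level n_f = 4; the series limit corresponds to n_i → ∞.
ΔE_max = 13.6 × 1 / 4² = 0.8500 eV.
λ_min = 1240 / 0.8500 = 1459 nm.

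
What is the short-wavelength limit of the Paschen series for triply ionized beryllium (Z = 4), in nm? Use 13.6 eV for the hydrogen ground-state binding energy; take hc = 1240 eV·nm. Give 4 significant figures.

51.29 nm

The Paschen series has lower level n_f = 3; the series limit corresponds to n_i → ∞.
ΔE_max = 13.6 × 16 / 3² = 24.18 eV.
λ_min = 1240 / 24.18 = 51.29 nm.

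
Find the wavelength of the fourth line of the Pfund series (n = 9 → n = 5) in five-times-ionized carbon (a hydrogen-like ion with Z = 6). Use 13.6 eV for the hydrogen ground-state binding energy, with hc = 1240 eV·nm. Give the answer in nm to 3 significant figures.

91.6 nm

The Pfund series terminates on n_f = 5; the fourth line has n_i = 5+4 = 9.
ΔE = 489.6 × (1/5² − 1/9²) = 13.54 eV.
λ = 1240 / 13.54 = 91.6 nm.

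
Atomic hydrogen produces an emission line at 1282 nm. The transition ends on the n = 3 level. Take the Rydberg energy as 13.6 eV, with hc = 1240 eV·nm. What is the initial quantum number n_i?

n_i = 5

The photon energy is ΔE = hc/λ = 1240 / 1282 = 0.9672 eV.
With Z = 1, ΔE = 13.60 × (1/n_f² − 1/n_i²), so 1/n_f² − 1/n_i² = 0.07112.
With n_f = 3: 1/n_i² = 1/9 − 0.07112 = 0.03999, so n_i ≈ 5.00.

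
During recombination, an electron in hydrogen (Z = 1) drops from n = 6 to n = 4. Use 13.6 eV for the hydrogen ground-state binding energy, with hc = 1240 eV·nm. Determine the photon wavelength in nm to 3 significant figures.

2630 nm

ΔE = 13.60 × (1/4² − 1/6²) = 13.60 × 0.03472 = 0.4722 eV.
λ = hc/ΔE = 1240 / 0.4722 = 2630 nm.
This line belongs to the Brackett series.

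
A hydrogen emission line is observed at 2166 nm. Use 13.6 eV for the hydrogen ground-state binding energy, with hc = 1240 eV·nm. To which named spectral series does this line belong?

Brackett

ΔE = 1240/2166 = 0.5725 eV.
This matches 13.6 × (1/4² − 1/7²), so n_f = 4: the Brackett series.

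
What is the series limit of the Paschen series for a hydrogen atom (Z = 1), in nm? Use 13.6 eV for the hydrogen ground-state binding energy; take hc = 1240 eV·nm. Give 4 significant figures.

The Paschen series has lower level n_f = 3; the series limit corresponds to n_i → ∞.
ΔE_max = 13.6 × 1 / 3² = 1.511 eV.
λ_min = 1240 / 1.511 = 820.6 nm.

820.6 nm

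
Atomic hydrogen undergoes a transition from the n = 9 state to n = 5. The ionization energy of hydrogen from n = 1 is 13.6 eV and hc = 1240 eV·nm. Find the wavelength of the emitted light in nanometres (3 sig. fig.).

3300 nm

ΔE = 13.60 × (1/5² − 1/9²) = 13.60 × 0.02765 = 0.3761 eV.
λ = hc/ΔE = 1240 / 0.3761 = 3300 nm.
This line belongs to the Pfund series.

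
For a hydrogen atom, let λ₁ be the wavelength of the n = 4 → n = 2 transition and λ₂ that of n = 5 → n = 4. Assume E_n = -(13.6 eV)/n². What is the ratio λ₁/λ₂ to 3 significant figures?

λ ∝ 1/ΔE ∝ 1/(1/n_f² − 1/n_i²), and the Z² and hc factors cancel in the ratio.
λ₁/λ₂ = (1/4² − 1/5²)/(1/2² − 1/4²) = 0.02250/0.1875 = 0.120.

0.120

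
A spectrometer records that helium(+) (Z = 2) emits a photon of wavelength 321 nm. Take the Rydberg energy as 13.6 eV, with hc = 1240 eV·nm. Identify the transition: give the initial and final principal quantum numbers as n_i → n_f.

n_i = 5, n_f = 3

The photon energy is ΔE = hc/λ = 1240 / 321 = 3.863 eV.
With Z = 2, ΔE = 54.40 × (1/n_f² − 1/n_i²), so 1/n_f² − 1/n_i² = 0.07101.
Trying n_f = 3 gives 1/n_i² = 0.04010, i.e. n_i ≈ 5; this pair matches.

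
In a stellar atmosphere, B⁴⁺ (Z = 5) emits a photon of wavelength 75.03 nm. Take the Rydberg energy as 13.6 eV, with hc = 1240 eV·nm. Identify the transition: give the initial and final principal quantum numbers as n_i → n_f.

n_i = 4, n_f = 3

The photon energy is ΔE = hc/λ = 1240 / 75.03 = 16.53 eV.
With Z = 5, ΔE = 340.0 × (1/n_f² − 1/n_i²), so 1/n_f² − 1/n_i² = 0.04861.
Trying n_f = 3 gives 1/n_i² = 0.06250, i.e. n_i ≈ 4; this pair matches.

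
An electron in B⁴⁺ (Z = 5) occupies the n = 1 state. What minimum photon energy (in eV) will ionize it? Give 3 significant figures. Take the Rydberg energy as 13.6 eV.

340 eV

E_n = −13.6 Z²/n² = −340.0/n² eV for Z = 5.
E_1 = −340.0/1 = −340 eV, so ionization (to E = 0) requires 340 eV.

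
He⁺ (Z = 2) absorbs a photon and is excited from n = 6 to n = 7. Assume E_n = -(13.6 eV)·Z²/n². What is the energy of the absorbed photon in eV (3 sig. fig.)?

0.401 eV

The Bohr energies scale as Z², so for Z = 2: E_n = −54.40/n² eV.
E_7 = −54.40/49 = −1.110 eV and E_6 = −54.40/36 = −1.511 eV.
The photon energy is |E_7 − E_6| = 0.401 eV.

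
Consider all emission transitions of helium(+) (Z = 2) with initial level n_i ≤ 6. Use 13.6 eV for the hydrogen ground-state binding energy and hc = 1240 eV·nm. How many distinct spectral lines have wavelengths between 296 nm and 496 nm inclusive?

2

Enumerate all n_i → n_f pairs with 1 ≤ n_f < n_i ≤ 6 and compute λ = 1240 / [13.6·4·(1/n_f² − 1/n_i²)].
Lines falling in [296, 496] nm: 5→3 (320.5 nm), 4→3 (468.9 nm).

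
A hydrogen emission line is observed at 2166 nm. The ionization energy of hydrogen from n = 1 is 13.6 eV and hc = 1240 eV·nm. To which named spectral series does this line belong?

ΔE = 1240/2166 = 0.5725 eV.
This matches 13.6 × (1/4² − 1/7²), so n_f = 4: the Brackett series.

Brackett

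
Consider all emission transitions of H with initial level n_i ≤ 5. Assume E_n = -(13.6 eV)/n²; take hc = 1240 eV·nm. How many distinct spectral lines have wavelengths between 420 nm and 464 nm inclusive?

1

Enumerate all n_i → n_f pairs with 1 ≤ n_f < n_i ≤ 5 and compute λ = 1240 / [13.6·1·(1/n_f² − 1/n_i²)].
Lines falling in [420, 464] nm: 5→2 (434.2 nm).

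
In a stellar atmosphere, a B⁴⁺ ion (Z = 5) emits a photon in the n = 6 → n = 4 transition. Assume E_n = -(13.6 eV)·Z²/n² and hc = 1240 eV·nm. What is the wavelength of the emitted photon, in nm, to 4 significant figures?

For Z = 5 the level energies scale as Z², so the effective Rydberg energy is 13.6 × 25 = 340.0 eV.
ΔE = 340.0 × (1/4² − 1/6²) = 340.0 × 0.03472 = 11.81 eV.
λ = hc/ΔE = 1240 / 11.81 = 105.0 nm.

105.0 nm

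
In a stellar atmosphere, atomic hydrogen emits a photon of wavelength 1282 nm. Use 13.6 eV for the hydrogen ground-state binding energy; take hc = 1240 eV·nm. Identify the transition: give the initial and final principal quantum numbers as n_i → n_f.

The photon energy is ΔE = hc/λ = 1240 / 1282 = 0.9672 eV.
With Z = 1, ΔE = 13.60 × (1/n_f² − 1/n_i²), so 1/n_f² − 1/n_i² = 0.07112.
Trying n_f = 3 gives 1/n_i² = 0.03999, i.e. n_i ≈ 5; this pair matches.

n_i = 5, n_f = 3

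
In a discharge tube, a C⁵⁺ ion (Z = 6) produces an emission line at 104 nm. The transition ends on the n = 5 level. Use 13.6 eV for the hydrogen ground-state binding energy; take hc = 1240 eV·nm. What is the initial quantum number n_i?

n_i = 8

The photon energy is ΔE = hc/λ = 1240 / 104 = 11.92 eV.
With Z = 6, ΔE = 489.6 × (1/n_f² − 1/n_i²), so 1/n_f² − 1/n_i² = 0.02435.
With n_f = 5: 1/n_i² = 1/25 − 0.02435 = 0.01565, so n_i ≈ 7.99.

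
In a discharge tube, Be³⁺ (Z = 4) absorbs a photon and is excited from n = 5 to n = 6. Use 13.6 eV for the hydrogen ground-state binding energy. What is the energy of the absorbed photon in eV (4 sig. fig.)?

2.660 eV

The Bohr energies scale as Z², so for Z = 4: E_n = −217.6/n² eV.
E_6 = −217.6/36 = −6.044 eV and E_5 = −217.6/25 = −8.704 eV.
The photon energy is |E_6 − E_5| = 2.660 eV.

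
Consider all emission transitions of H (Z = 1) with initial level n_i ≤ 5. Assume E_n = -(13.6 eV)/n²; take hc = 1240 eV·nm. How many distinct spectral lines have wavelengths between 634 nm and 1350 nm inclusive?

Enumerate all n_i → n_f pairs with 1 ≤ n_f < n_i ≤ 5 and compute λ = 1240 / [13.6·1·(1/n_f² − 1/n_i²)].
Lines falling in [634, 1350] nm: 3→2 (656.5 nm), 5→3 (1282 nm).

2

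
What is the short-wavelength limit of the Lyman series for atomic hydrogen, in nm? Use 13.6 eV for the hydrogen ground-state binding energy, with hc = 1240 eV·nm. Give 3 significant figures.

The Lyman series has lower level n_f = 1; the series limit corresponds to n_i → ∞.
ΔE_max = 13.6 × 1 / 1² = 13.60 eV.
λ_min = 1240 / 13.60 = 91.2 nm.

91.2 nm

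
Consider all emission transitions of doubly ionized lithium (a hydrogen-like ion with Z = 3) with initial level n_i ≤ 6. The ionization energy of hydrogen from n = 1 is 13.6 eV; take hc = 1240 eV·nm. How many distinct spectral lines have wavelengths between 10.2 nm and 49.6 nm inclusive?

Enumerate all n_i → n_f pairs with 1 ≤ n_f < n_i ≤ 6 and compute λ = 1240 / [13.6·9·(1/n_f² − 1/n_i²)].
Lines falling in [10.2, 49.6] nm: 6→1 (10.42 nm), 5→1 (10.55 nm), 4→1 (10.81 nm), 3→1 (11.40 nm), 2→1 (13.51 nm), 6→2 (45.59 nm), 5→2 (48.24 nm).

7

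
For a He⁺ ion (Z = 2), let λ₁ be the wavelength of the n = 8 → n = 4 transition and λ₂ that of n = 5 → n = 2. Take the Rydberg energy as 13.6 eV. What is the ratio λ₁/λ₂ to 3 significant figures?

λ ∝ 1/ΔE ∝ 1/(1/n_f² − 1/n_i²), and the Z² and hc factors cancel in the ratio.
λ₁/λ₂ = (1/2² − 1/5²)/(1/4² − 1/8²) = 0.2100/0.04688 = 4.48.

4.48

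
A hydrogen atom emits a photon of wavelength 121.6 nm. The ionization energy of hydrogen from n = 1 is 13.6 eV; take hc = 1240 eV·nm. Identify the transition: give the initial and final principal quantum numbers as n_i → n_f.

n_i = 2, n_f = 1

The photon energy is ΔE = hc/λ = 1240 / 121.6 = 10.20 eV.
With Z = 1, ΔE = 13.60 × (1/n_f² − 1/n_i²), so 1/n_f² − 1/n_i² = 0.7498.
Trying n_f = 1 gives 1/n_i² = 0.2502, i.e. n_i ≈ 2; this pair matches.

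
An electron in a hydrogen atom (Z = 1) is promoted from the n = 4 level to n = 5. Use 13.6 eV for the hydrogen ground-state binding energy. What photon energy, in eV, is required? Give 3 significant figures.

E_5 = −13.60/25 = −0.5440 eV and E_4 = −13.60/16 = −0.8500 eV.
The photon energy is |E_5 − E_4| = 0.306 eV.

0.306 eV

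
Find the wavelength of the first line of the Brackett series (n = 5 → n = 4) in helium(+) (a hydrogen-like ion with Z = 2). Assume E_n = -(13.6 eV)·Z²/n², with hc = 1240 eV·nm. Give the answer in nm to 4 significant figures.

The Brackett series terminates on n_f = 4; the first line has n_i = 4+1 = 5.
ΔE = 54.40 × (1/4² − 1/5²) = 1.224 eV.
λ = 1240 / 1.224 = 1013 nm.

1013 nm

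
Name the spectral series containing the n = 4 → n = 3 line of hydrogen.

The series is set by the lower level: n_f = 3 is the Paschen series.

Paschen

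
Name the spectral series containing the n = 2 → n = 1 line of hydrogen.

The series is set by the lower level: n_f = 1 is the Lyman series.

Lyman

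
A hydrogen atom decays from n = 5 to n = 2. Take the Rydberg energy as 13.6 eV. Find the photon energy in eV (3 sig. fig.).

2.86 eV

E_5 = −13.60/25 = −0.5440 eV and E_2 = −13.60/4 = −3.400 eV.
The photon energy is |E_5 − E_2| = 2.86 eV.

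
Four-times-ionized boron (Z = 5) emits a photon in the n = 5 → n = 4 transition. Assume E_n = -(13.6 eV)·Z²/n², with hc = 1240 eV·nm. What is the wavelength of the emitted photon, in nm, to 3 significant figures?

For Z = 5 the level energies scale as Z², so the effective Rydberg energy is 13.6 × 25 = 340.0 eV.
ΔE = 340.0 × (1/4² − 1/5²) = 340.0 × 0.02250 = 7.650 eV.
λ = hc/ΔE = 1240 / 7.650 = 162 nm.

162 nm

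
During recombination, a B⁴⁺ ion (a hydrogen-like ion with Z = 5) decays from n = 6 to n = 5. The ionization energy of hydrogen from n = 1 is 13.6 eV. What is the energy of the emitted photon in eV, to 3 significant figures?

The Bohr energies scale as Z², so for Z = 5: E_n = −340.0/n² eV.
E_6 = −340.0/36 = −9.444 eV and E_5 = −340.0/25 = −13.60 eV.
The photon energy is |E_6 − E_5| = 4.16 eV.

4.16 eV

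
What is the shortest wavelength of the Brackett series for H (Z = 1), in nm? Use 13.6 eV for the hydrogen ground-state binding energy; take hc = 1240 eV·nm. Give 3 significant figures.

1460 nm

The Brackett series has lower level n_f = 4; the series limit corresponds to n_i → ∞.
ΔE_max = 13.6 × 1 / 4² = 0.8500 eV.
λ_min = 1240 / 0.8500 = 1460 nm.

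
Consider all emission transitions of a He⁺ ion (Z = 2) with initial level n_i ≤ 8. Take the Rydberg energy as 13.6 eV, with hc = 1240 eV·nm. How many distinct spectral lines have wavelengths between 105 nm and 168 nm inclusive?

3

Enumerate all n_i → n_f pairs with 1 ≤ n_f < n_i ≤ 8 and compute λ = 1240 / [13.6·4·(1/n_f² − 1/n_i²)].
Lines falling in [105, 168] nm: 5→2 (108.5 nm), 4→2 (121.6 nm), 3→2 (164.1 nm).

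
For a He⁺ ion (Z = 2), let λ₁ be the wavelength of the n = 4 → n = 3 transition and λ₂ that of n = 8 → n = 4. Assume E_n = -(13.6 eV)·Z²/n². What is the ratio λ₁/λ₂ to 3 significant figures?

λ ∝ 1/ΔE ∝ 1/(1/n_f² − 1/n_i²), and the Z² and hc factors cancel in the ratio.
λ₁/λ₂ = (1/4² − 1/8²)/(1/3² − 1/4²) = 0.04688/0.04861 = 0.964.

0.964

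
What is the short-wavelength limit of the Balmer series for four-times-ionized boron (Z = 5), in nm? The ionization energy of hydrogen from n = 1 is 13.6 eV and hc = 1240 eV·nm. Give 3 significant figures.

The Balmer series has lower level n_f = 2; the series limit corresponds to n_i → ∞.
ΔE_max = 13.6 × 25 / 2² = 85.00 eV.
λ_min = 1240 / 85.00 = 14.6 nm.

14.6 nm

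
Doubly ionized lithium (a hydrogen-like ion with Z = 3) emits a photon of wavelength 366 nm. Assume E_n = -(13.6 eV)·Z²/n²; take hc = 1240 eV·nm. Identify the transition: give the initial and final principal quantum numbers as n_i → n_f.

The photon energy is ΔE = hc/λ = 1240 / 366 = 3.388 eV.
With Z = 3, ΔE = 122.4 × (1/n_f² − 1/n_i²), so 1/n_f² − 1/n_i² = 0.02768.
Trying n_f = 5 gives 1/n_i² = 0.01232, i.e. n_i ≈ 9; this pair matches.

n_i = 9, n_f = 5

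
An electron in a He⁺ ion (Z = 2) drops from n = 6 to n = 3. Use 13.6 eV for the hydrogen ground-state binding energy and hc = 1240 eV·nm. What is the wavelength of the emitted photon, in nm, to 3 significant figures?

For Z = 2 the level energies scale as Z², so the effective Rydberg energy is 13.6 × 4 = 54.40 eV.
ΔE = 54.40 × (1/3² − 1/6²) = 54.40 × 0.08333 = 4.533 eV.
λ = hc/ΔE = 1240 / 4.533 = 274 nm.

274 nm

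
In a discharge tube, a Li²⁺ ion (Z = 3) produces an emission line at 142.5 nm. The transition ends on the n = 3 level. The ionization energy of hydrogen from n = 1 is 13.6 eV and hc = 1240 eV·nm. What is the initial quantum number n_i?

n_i = 5

The photon energy is ΔE = hc/λ = 1240 / 142.5 = 8.702 eV.
With Z = 3, ΔE = 122.4 × (1/n_f² − 1/n_i²), so 1/n_f² − 1/n_i² = 0.07109.
With n_f = 3: 1/n_i² = 1/9 − 0.07109 = 0.04002, so n_i ≈ 5.00.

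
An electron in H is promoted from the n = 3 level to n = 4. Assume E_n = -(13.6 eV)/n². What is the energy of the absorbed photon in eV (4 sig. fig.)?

0.6611 eV

E_4 = −13.60/16 = −0.8500 eV and E_3 = −13.60/9 = −1.511 eV.
The photon energy is |E_4 − E_3| = 0.6611 eV.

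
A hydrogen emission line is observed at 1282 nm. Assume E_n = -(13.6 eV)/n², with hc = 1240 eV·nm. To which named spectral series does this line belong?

Paschen

ΔE = 1240/1282 = 0.9672 eV.
This matches 13.6 × (1/3² − 1/5²), so n_f = 3: the Paschen series.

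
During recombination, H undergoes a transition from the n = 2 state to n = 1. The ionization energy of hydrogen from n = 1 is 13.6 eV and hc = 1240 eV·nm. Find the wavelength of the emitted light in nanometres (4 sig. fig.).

ΔE = 13.60 × (1/1² − 1/2²) = 13.60 × 0.7500 = 10.20 eV.
λ = hc/ΔE = 1240 / 10.20 = 121.6 nm.
This line belongs to the Lyman series.

121.6 nm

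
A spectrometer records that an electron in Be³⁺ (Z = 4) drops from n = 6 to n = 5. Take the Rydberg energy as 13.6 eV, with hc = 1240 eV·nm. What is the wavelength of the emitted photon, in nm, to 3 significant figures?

For Z = 4 the level energies scale as Z², so the effective Rydberg energy is 13.6 × 16 = 217.6 eV.
ΔE = 217.6 × (1/5² − 1/6²) = 217.6 × 0.01222 = 2.660 eV.
λ = hc/ΔE = 1240 / 2.660 = 466 nm.

466 nm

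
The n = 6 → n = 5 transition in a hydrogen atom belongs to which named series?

The series is set by the lower level: n_f = 5 is the Pfund series.

Pfund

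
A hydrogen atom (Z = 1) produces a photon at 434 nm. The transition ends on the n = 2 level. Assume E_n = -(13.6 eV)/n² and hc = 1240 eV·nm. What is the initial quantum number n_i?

The photon energy is ΔE = hc/λ = 1240 / 434 = 2.857 eV.
With Z = 1, ΔE = 13.60 × (1/n_f² − 1/n_i²), so 1/n_f² − 1/n_i² = 0.2101.
With n_f = 2: 1/n_i² = 1/4 − 0.2101 = 0.03992, so n_i ≈ 5.01.

n_i = 5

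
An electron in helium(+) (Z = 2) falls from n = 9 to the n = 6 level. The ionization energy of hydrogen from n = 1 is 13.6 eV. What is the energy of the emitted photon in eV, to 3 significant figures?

The Bohr energies scale as Z², so for Z = 2: E_n = −54.40/n² eV.
E_9 = −54.40/81 = −0.6716 eV and E_6 = −54.40/36 = −1.511 eV.
The photon energy is |E_9 − E_6| = 0.840 eV.

0.840 eV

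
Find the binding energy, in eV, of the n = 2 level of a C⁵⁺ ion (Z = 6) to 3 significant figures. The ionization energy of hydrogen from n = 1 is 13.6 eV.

E_n = −13.6 Z²/n² = −489.6/n² eV for Z = 6.
E_2 = −489.6/4 = −122 eV, so ionization (to E = 0) requires 122 eV.

122 eV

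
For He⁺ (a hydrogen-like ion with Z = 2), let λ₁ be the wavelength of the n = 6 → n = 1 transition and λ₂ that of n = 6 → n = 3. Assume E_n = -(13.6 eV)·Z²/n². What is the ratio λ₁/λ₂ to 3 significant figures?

λ ∝ 1/ΔE ∝ 1/(1/n_f² − 1/n_i²), and the Z² and hc factors cancel in the ratio.
λ₁/λ₂ = (1/3² − 1/6²)/(1/1² − 1/6²) = 0.08333/0.9722 = 0.0857.

0.0857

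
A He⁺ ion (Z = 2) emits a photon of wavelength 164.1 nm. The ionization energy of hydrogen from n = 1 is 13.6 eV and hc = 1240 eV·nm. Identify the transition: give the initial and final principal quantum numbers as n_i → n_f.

The photon energy is ΔE = hc/λ = 1240 / 164.1 = 7.556 eV.
With Z = 2, ΔE = 54.40 × (1/n_f² − 1/n_i²), so 1/n_f² − 1/n_i² = 0.1389.
Trying n_f = 2 gives 1/n_i² = 0.1111, i.e. n_i ≈ 3; this pair matches.

n_i = 3, n_f = 2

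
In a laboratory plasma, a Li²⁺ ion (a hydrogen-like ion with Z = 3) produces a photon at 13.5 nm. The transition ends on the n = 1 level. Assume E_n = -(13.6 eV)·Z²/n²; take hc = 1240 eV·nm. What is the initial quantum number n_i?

n_i = 2

The photon energy is ΔE = hc/λ = 1240 / 13.5 = 91.85 eV.
With Z = 3, ΔE = 122.4 × (1/n_f² − 1/n_i²), so 1/n_f² − 1/n_i² = 0.7504.
With n_f = 1: 1/n_i² = 1/1 − 0.7504 = 0.2496, so n_i ≈ 2.00.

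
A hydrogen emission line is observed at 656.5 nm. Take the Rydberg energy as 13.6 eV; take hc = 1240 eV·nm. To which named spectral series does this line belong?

ΔE = 1240/656.5 = 1.889 eV.
This matches 13.6 × (1/2² − 1/3²), so n_f = 2: the Balmer series.

Balmer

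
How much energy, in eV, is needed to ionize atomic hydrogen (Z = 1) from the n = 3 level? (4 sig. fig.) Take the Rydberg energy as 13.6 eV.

1.511 eV

E_3 = −13.60/9 = −1.511 eV, so ionization (to E = 0) requires 1.511 eV.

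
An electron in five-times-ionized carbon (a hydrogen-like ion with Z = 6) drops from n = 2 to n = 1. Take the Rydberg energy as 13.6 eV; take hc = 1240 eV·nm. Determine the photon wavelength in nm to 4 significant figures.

For Z = 6 the level energies scale as Z², so the effective Rydberg energy is 13.6 × 36 = 489.6 eV.
ΔE = 489.6 × (1/1² − 1/2²) = 489.6 × 0.7500 = 367.2 eV.
λ = hc/ΔE = 1240 / 367.2 = 3.377 nm.

3.377 nm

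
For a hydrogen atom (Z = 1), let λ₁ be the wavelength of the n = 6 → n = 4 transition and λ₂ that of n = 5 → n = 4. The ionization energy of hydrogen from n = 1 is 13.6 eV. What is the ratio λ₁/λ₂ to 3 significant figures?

0.648

λ ∝ 1/ΔE ∝ 1/(1/n_f² − 1/n_i²), and the Z² and hc factors cancel in the ratio.
λ₁/λ₂ = (1/4² − 1/5²)/(1/4² − 1/6²) = 0.02250/0.03472 = 0.648.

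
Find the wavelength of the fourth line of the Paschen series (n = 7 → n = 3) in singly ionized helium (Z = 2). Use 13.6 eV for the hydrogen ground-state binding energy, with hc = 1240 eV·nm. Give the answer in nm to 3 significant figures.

The Paschen series terminates on n_f = 3; the fourth line has n_i = 3+4 = 7.
ΔE = 54.40 × (1/3² − 1/7²) = 4.934 eV.
λ = 1240 / 4.934 = 251 nm.

251 nm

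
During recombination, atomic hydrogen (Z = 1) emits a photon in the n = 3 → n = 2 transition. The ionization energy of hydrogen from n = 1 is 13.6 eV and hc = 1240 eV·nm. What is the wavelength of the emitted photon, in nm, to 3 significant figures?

ΔE = 13.60 × (1/2² − 1/3²) = 13.60 × 0.1389 = 1.889 eV.
λ = hc/ΔE = 1240 / 1.889 = 656 nm.

656 nm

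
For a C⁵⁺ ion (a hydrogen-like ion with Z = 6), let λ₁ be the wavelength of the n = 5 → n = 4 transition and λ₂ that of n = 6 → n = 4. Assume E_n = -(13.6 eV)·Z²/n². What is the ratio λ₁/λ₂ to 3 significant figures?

1.54

λ ∝ 1/ΔE ∝ 1/(1/n_f² − 1/n_i²), and the Z² and hc factors cancel in the ratio.
λ₁/λ₂ = (1/4² − 1/6²)/(1/4² − 1/5²) = 0.03472/0.02250 = 1.54.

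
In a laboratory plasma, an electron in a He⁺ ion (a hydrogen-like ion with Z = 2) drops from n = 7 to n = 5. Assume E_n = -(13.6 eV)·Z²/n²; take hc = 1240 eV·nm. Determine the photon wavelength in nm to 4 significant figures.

For Z = 2 the level energies scale as Z², so the effective Rydberg energy is 13.6 × 4 = 54.40 eV.
ΔE = 54.40 × (1/5² − 1/7²) = 54.40 × 0.01959 = 1.066 eV.
λ = hc/ΔE = 1240 / 1.066 = 1163 nm.

1163 nm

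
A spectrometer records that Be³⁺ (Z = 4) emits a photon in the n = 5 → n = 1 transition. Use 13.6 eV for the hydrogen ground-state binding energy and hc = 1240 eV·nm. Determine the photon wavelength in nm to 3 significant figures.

For Z = 4 the level energies scale as Z², so the effective Rydberg energy is 13.6 × 16 = 217.6 eV.
ΔE = 217.6 × (1/1² − 1/5²) = 217.6 × 0.9600 = 208.9 eV.
λ = hc/ΔE = 1240 / 208.9 = 5.94 nm.

5.94 nm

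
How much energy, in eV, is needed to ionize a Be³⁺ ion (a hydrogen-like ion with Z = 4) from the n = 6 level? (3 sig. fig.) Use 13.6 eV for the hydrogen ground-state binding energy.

6.04 eV

E_n = −13.6 Z²/n² = −217.6/n² eV for Z = 4.
E_6 = −217.6/36 = −6.04 eV, so ionization (to E = 0) requires 6.04 eV.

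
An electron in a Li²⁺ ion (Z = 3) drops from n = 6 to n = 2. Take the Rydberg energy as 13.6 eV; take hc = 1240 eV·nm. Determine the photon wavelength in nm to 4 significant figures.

45.59 nm

For Z = 3 the level energies scale as Z², so the effective Rydberg energy is 13.6 × 9 = 122.4 eV.
ΔE = 122.4 × (1/2² − 1/6²) = 122.4 × 0.2222 = 27.20 eV.
λ = hc/ΔE = 1240 / 27.20 = 45.59 nm.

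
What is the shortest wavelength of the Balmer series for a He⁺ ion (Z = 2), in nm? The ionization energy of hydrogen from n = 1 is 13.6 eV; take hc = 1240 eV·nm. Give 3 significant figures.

91.2 nm

The Balmer series has lower level n_f = 2; the series limit corresponds to n_i → ∞.
ΔE_max = 13.6 × 4 / 2² = 13.60 eV.
λ_min = 1240 / 13.60 = 91.2 nm.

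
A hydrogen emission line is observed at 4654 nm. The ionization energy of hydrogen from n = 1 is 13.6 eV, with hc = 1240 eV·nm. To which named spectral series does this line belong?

Pfund

ΔE = 1240/4654 = 0.2664 eV.
This matches 13.6 × (1/5² − 1/7²), so n_f = 5: the Pfund series.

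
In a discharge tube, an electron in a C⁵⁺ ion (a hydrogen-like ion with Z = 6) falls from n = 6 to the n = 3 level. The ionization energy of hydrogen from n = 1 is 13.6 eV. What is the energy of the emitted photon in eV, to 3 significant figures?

40.8 eV

The Bohr energies scale as Z², so for Z = 6: E_n = −489.6/n² eV.
E_6 = −489.6/36 = −13.60 eV and E_3 = −489.6/9 = −54.40 eV.
The photon energy is |E_6 − E_3| = 40.8 eV.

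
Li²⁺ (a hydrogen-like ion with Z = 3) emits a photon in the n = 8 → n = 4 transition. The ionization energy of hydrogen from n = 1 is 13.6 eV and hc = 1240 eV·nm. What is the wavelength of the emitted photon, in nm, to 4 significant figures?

216.1 nm

For Z = 3 the level energies scale as Z², so the effective Rydberg energy is 13.6 × 9 = 122.4 eV.
ΔE = 122.4 × (1/4² − 1/8²) = 122.4 × 0.04688 = 5.738 eV.
λ = hc/ΔE = 1240 / 5.738 = 216.1 nm.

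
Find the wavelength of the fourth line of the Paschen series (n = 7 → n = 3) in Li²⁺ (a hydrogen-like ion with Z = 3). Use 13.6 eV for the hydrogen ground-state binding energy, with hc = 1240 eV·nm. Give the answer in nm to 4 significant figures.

The Paschen series terminates on n_f = 3; the fourth line has n_i = 3+4 = 7.
ΔE = 122.4 × (1/3² − 1/7²) = 11.10 eV.
λ = 1240 / 11.10 = 111.7 nm.

111.7 nm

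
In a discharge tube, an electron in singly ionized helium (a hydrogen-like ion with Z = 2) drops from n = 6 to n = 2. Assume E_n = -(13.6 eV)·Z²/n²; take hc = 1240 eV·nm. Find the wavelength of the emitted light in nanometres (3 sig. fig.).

For Z = 2 the level energies scale as Z², so the effective Rydberg energy is 13.6 × 4 = 54.40 eV.
ΔE = 54.40 × (1/2² − 1/6²) = 54.40 × 0.2222 = 12.09 eV.
λ = hc/ΔE = 1240 / 12.09 = 103 nm.

103 nm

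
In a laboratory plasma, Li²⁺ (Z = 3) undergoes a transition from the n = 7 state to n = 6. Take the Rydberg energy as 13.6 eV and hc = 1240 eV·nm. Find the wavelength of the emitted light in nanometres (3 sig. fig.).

For Z = 3 the level energies scale as Z², so the effective Rydberg energy is 13.6 × 9 = 122.4 eV.
ΔE = 122.4 × (1/6² − 1/7²) = 122.4 × 0.007370 = 0.9020 eV.
λ = hc/ΔE = 1240 / 0.9020 = 1370 nm.

1370 nm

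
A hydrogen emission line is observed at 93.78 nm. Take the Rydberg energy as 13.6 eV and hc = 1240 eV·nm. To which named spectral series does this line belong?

ΔE = 1240/93.78 = 13.22 eV.
This matches 13.6 × (1/1² − 1/6²), so n_f = 1: the Lyman series.

Lyman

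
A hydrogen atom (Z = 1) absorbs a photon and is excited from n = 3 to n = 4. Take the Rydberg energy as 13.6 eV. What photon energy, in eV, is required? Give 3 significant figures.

E_4 = −13.60/16 = −0.8500 eV and E_3 = −13.60/9 = −1.511 eV.
The photon energy is |E_4 − E_3| = 0.661 eV.

0.661 eV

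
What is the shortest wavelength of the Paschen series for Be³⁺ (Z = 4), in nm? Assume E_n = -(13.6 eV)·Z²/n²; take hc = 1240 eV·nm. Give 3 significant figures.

The Paschen series has lower level n_f = 3; the series limit corresponds to n_i → ∞.
ΔE_max = 13.6 × 16 / 3² = 24.18 eV.
λ_min = 1240 / 24.18 = 51.3 nm.

51.3 nm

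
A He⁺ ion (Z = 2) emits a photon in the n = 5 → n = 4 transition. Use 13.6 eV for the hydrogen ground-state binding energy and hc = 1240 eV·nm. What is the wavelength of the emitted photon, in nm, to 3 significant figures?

1010 nm

For Z = 2 the level energies scale as Z², so the effective Rydberg energy is 13.6 × 4 = 54.40 eV.
ΔE = 54.40 × (1/4² − 1/5²) = 54.40 × 0.02250 = 1.224 eV.
λ = hc/ΔE = 1240 / 1.224 = 1010 nm.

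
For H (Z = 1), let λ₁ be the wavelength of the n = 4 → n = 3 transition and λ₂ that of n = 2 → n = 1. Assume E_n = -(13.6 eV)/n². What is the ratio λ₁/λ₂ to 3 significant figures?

λ ∝ 1/ΔE ∝ 1/(1/n_f² − 1/n_i²), and the Z² and hc factors cancel in the ratio.
λ₁/λ₂ = (1/1² − 1/2²)/(1/3² − 1/4²) = 0.7500/0.04861 = 15.4.

15.4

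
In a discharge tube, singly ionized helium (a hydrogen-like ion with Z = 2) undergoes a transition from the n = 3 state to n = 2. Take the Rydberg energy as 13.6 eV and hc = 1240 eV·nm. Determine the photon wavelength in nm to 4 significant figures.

For Z = 2 the level energies scale as Z², so the effective Rydberg energy is 13.6 × 4 = 54.40 eV.
ΔE = 54.40 × (1/2² − 1/3²) = 54.40 × 0.1389 = 7.556 eV.
λ = hc/ΔE = 1240 / 7.556 = 164.1 nm.

164.1 nm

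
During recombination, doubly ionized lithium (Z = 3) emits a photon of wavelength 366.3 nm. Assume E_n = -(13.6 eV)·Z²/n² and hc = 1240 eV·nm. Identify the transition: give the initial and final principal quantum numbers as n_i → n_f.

The photon energy is ΔE = hc/λ = 1240 / 366.3 = 3.385 eV.
With Z = 3, ΔE = 122.4 × (1/n_f² − 1/n_i²), so 1/n_f² − 1/n_i² = 0.02766.
Trying n_f = 5 gives 1/n_i² = 0.01234, i.e. n_i ≈ 9; this pair matches.

n_i = 9, n_f = 5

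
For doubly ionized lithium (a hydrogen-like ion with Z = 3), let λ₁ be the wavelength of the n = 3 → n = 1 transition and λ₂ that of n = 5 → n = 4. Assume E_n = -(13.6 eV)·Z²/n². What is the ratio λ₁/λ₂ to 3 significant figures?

λ ∝ 1/ΔE ∝ 1/(1/n_f² − 1/n_i²), and the Z² and hc factors cancel in the ratio.
λ₁/λ₂ = (1/4² − 1/5²)/(1/1² − 1/3²) = 0.02250/0.8889 = 0.0253.

0.0253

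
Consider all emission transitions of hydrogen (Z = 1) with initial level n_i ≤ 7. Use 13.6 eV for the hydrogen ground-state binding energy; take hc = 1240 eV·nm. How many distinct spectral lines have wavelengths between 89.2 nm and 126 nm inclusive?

Enumerate all n_i → n_f pairs with 1 ≤ n_f < n_i ≤ 7 and compute λ = 1240 / [13.6·1·(1/n_f² − 1/n_i²)].
Lines falling in [89.2, 126] nm: 7→1 (93.08 nm), 6→1 (93.78 nm), 5→1 (94.98 nm), 4→1 (97.25 nm), 3→1 (102.6 nm), 2→1 (121.6 nm).

6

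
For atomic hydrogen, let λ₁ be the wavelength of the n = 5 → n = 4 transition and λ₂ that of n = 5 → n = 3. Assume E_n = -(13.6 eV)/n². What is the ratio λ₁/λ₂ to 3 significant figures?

λ ∝ 1/ΔE ∝ 1/(1/n_f² − 1/n_i²), and the Z² and hc factors cancel in the ratio.
λ₁/λ₂ = (1/3² − 1/5²)/(1/4² − 1/5²) = 0.07111/0.02250 = 3.16.

3.16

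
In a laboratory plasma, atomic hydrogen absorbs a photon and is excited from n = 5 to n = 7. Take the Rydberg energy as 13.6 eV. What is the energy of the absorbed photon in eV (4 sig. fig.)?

E_7 = −13.60/49 = −0.2776 eV and E_5 = −13.60/25 = −0.5440 eV.
The photon energy is |E_7 − E_5| = 0.2664 eV.

0.2664 eV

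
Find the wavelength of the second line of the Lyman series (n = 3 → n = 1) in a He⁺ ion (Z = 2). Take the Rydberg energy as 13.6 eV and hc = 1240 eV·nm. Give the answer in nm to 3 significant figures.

25.6 nm

The Lyman series terminates on n_f = 1; the second line has n_i = 1+2 = 3.
ΔE = 54.40 × (1/1² − 1/3²) = 48.36 eV.
λ = 1240 / 48.36 = 25.6 nm.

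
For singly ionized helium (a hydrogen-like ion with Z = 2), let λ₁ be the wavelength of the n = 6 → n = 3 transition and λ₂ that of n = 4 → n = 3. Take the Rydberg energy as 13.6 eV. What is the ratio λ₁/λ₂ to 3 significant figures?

λ ∝ 1/ΔE ∝ 1/(1/n_f² − 1/n_i²), and the Z² and hc factors cancel in the ratio.
λ₁/λ₂ = (1/3² − 1/4²)/(1/3² − 1/6²) = 0.04861/0.08333 = 0.583.

0.583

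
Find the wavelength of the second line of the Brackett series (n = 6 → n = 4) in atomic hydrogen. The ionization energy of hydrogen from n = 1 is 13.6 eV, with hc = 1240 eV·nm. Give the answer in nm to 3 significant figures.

2630 nm

The Brackett series terminates on n_f = 4; the second line has n_i = 4+2 = 6.
ΔE = 13.60 × (1/4² − 1/6²) = 0.4722 eV.
λ = 1240 / 0.4722 = 2630 nm.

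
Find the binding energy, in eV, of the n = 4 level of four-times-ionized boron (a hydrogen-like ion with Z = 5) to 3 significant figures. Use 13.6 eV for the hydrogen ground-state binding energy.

21.3 eV

E_n = −13.6 Z²/n² = −340.0/n² eV for Z = 5.
E_4 = −340.0/16 = −21.3 eV, so ionization (to E = 0) requires 21.3 eV.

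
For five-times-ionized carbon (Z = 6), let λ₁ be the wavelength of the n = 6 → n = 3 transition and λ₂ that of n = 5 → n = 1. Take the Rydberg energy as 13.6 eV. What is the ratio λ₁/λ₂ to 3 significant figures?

λ ∝ 1/ΔE ∝ 1/(1/n_f² − 1/n_i²), and the Z² and hc factors cancel in the ratio.
λ₁/λ₂ = (1/1² − 1/5²)/(1/3² − 1/6²) = 0.9600/0.08333 = 11.5.

11.5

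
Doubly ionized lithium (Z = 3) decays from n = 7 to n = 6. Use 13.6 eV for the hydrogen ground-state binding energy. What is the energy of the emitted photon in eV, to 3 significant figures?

0.902 eV

The Bohr energies scale as Z², so for Z = 3: E_n = −122.4/n² eV.
E_7 = −122.4/49 = −2.498 eV and E_6 = −122.4/36 = −3.400 eV.
The photon energy is |E_7 − E_6| = 0.902 eV.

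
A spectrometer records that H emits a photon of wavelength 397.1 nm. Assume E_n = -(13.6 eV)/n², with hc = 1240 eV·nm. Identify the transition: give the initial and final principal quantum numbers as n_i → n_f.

n_i = 7, n_f = 2

The photon energy is ΔE = hc/λ = 1240 / 397.1 = 3.123 eV.
With Z = 1, ΔE = 13.60 × (1/n_f² − 1/n_i²), so 1/n_f² − 1/n_i² = 0.2296.
Trying n_f = 2 gives 1/n_i² = 0.02039, i.e. n_i ≈ 7; this pair matches.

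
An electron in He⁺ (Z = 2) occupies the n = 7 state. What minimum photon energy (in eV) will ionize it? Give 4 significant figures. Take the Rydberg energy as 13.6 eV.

E_n = −13.6 Z²/n² = −54.40/n² eV for Z = 2.
E_7 = −54.40/49 = −1.110 eV, so ionization (to E = 0) requires 1.110 eV.

1.110 eV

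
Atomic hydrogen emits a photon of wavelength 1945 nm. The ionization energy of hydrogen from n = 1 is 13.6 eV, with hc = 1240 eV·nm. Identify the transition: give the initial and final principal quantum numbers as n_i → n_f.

n_i = 8, n_f = 4

The photon energy is ΔE = hc/λ = 1240 / 1945 = 0.6375 eV.
With Z = 1, ΔE = 13.60 × (1/n_f² − 1/n_i²), so 1/n_f² − 1/n_i² = 0.04688.
Trying n_f = 4 gives 1/n_i² = 0.01562, i.e. n_i ≈ 8; this pair matches.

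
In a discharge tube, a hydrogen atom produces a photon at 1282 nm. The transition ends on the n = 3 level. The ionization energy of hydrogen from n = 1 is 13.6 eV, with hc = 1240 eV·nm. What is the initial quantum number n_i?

The photon energy is ΔE = hc/λ = 1240 / 1282 = 0.9672 eV.
With Z = 1, ΔE = 13.60 × (1/n_f² − 1/n_i²), so 1/n_f² − 1/n_i² = 0.07112.
With n_f = 3: 1/n_i² = 1/9 − 0.07112 = 0.03999, so n_i ≈ 5.00.

n_i = 5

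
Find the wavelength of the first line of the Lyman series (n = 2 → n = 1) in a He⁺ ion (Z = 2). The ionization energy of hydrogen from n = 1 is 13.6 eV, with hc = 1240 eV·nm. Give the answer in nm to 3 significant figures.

The Lyman series terminates on n_f = 1; the first line has n_i = 1+1 = 2.
ΔE = 54.40 × (1/1² − 1/2²) = 40.80 eV.
λ = 1240 / 40.80 = 30.4 nm.

30.4 nm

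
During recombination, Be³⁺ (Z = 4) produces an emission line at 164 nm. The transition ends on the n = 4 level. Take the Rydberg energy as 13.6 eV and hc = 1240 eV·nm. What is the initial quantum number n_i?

n_i = 6

The photon energy is ΔE = hc/λ = 1240 / 164 = 7.561 eV.
With Z = 4, ΔE = 217.6 × (1/n_f² − 1/n_i²), so 1/n_f² − 1/n_i² = 0.03475.
With n_f = 4: 1/n_i² = 1/16 − 0.03475 = 0.02775, so n_i ≈ 6.00.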